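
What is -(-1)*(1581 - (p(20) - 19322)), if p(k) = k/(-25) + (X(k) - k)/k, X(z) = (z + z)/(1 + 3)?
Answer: 209043/10 ≈ 20904.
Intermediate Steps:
X(z) = z/2 (X(z) = (2*z)/4 = (2*z)*(¼) = z/2)
p(k) = -½ - k/25 (p(k) = k/(-25) + (k/2 - k)/k = k*(-1/25) + (-k/2)/k = -k/25 - ½ = -½ - k/25)
-(-1)*(1581 - (p(20) - 19322)) = -(-1)*(1581 - ((-½ - 1/25*20) - 19322)) = -(-1)*(1581 - ((-½ - ⅘) - 19322)) = -(-1)*(1581 - (-13/10 - 19322)) = -(-1)*(1581 - 1*(-193233/10)) = -(-1)*(1581 + 193233/10) = -(-1)*209043/10 = -1*(-209043/10) = 209043/10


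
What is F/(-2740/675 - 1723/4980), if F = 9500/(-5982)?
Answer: 70965000/196850671 ≈ 0.36050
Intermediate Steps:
F = -4750/2991 (F = 9500*(-1/5982) = -4750/2991 ≈ -1.5881)
F/(-2740/675 - 1723/4980) = -4750/(2991*(-2740/675 - 1723/4980)) = -4750/(2991*(-2740*1/675 - 1723*1/4980)) = -4750/(2991*(-548/135 - 1723/4980)) = -4750/(2991*(-197443/44820)) = -4750/2991*(-44820/197443) = 70965000/196850671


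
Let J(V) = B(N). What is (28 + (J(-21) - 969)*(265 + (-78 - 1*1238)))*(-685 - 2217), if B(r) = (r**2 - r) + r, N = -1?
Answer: -2952483192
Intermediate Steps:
B(r) = r**2
J(V) = 1 (J(V) = (-1)**2 = 1)
(28 + (J(-21) - 969)*(265 + (-78 - 1*1238)))*(-685 - 2217) = (28 + (1 - 969)*(265 + (-78 - 1*1238)))*(-685 - 2217) = (28 - 968*(265 + (-78 - 1238)))*(-2902) = (28 - 968*(265 - 1316))*(-2902) = (28 - 968*(-1051))*(-2902) = (28 + 1017368)*(-2902) = 1017396*(-2902) = -2952483192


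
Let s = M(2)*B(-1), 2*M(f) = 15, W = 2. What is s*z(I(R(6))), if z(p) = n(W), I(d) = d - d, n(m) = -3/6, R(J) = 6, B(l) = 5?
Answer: -75/4 ≈ -18.750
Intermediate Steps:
n(m) = -½ (n(m) = -3*⅙ = -½)
M(f) = 15/2 (M(f) = (½)*15 = 15/2)
I(d) = 0
z(p) = -½
s = 75/2 (s = (15/2)*5 = 75/2 ≈ 37.500)
s*z(I(R(6))) = (75/2)*(-½) = -75/4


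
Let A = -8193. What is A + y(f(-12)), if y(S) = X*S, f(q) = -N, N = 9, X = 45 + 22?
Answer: -8796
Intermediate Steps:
X = 67
f(q) = -9 (f(q) = -1*9 = -9)
y(S) = 67*S
A + y(f(-12)) = -8193 + 67*(-9) = -8193 - 603 = -8796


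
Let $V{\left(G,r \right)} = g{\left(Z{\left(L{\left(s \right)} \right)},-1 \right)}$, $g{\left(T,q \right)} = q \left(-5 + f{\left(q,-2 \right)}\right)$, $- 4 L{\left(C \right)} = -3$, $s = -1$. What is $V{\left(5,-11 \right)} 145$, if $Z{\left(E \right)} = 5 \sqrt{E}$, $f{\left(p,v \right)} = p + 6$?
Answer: $0$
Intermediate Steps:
$L{\left(C \right)} = \frac{3}{4}$ ($L{\left(C \right)} = \left(- \frac{1}{4}\right) \left(-3\right) = \frac{3}{4}$)
$f{\left(p,v \right)} = 6 + p$
$g{\left(T,q \right)} = q \left(1 + q\right)$ ($g{\left(T,q \right)} = q \left(-5 + \left(6 + q\right)\right) = q \left(1 + q\right)$)
$V{\left(G,r \right)} = 0$ ($V{\left(G,r \right)} = - (1 - 1) = \left(-1\right) 0 = 0$)
$V{\left(5,-11 \right)} 145 = 0 \cdot 145 = 0$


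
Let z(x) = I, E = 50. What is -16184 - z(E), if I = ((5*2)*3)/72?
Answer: -194213/12 ≈ -16184.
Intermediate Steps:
I = 5/12 (I = (10*3)*(1/72) = 30*(1/72) = 5/12 ≈ 0.41667)
z(x) = 5/12
-16184 - z(E) = -16184 - 1*5/12 = -16184 - 5/12 = -194213/12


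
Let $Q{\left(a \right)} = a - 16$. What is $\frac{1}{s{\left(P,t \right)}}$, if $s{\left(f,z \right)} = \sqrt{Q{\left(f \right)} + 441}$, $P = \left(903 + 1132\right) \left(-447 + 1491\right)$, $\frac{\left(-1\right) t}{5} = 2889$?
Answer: $\frac{\sqrt{2124965}}{2124965} \approx 0.000686$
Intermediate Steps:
$t = -14445$ ($t = \left(-5\right) 2889 = -14445$)
$Q{\left(a \right)} = -16 + a$
$P = 2124540$ ($P = 2035 \cdot 1044 = 2124540$)
$s{\left(f,z \right)} = \sqrt{425 + f}$ ($s{\left(f,z \right)} = \sqrt{\left(-16 + f\right) + 441} = \sqrt{425 + f}$)
$\frac{1}{s{\left(P,t \right)}} = \frac{1}{\sqrt{425 + 2124540}} = \frac{1}{\sqrt{2124965}} = \frac{\sqrt{2124965}}{2124965}$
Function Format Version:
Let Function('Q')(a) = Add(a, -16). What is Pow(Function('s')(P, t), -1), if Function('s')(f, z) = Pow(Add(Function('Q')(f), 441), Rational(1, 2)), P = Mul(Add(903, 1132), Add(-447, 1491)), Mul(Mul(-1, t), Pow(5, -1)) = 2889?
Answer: Mul(Rational(1, 2124965), Pow(2124965, Rational(1, 2))) ≈ 0.00068600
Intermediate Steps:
t = -14445 (t = Mul(-5, 2889) = -14445)
Function('Q')(a) = Add(-16, a)
P = 2124540 (P = Mul(2035, 1044) = 2124540)
Function('s')(f, z) = Pow(Add(425, f), Rational(1, 2)) (Function('s')(f, z) = Pow(Add(Add(-16, f), 441), Rational(1, 2)) = Pow(Add(425, f), Rational(1, 2)))
Pow(Function('s')(P, t), -1) = Pow(Pow(Add(425, 2124540), Rational(1, 2)), -1) = Pow(Pow(2124965, Rational(1, 2)), -1) = Mul(Rational(1, 2124965), Pow(2124965, Rational(1, 2)))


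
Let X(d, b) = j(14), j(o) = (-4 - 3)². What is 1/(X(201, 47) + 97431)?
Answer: 1/97480 ≈ 1.0259e-5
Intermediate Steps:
j(o) = 49 (j(o) = (-7)² = 49)
X(d, b) = 49
1/(X(201, 47) + 97431) = 1/(49 + 97431) = 1/97480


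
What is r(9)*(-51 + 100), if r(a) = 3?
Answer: 147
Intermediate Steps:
r(9)*(-51 + 100) = 3*(-51 + 100) = 3*49 = 147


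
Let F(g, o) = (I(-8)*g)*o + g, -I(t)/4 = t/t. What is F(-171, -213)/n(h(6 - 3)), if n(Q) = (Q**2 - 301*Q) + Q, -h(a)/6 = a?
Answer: -16207/636 ≈ -25.483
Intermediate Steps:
h(a) = -6*a
I(t) = -4 (I(t) = -4*t/t = -4*1 = -4)
n(Q) = Q**2 - 300*Q
F(g, o) = g - 4*g*o (F(g, o) = (-4*g)*o + g = -4*g*o + g = g - 4*g*o)
F(-171, -213)/n(h(6 - 3)) = (-171*(1 - 4*(-213)))/(((-6*(6 - 3))*(-300 - 6*(6 - 3)))) = (-171*(1 + 852))/(((-6*3)*(-300 - 6*3))) = (-171*853)/((-18*(-300 - 18))) = -145863/((-18*(-318))) = -145863/5724 = -145863*1/5724 = -16207/636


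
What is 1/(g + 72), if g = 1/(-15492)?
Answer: 15492/1115423 ≈ 0.013889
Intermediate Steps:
g = -1/15492 ≈ -6.4550e-5
1/(g + 72) = 1/(-1/15492 + 72) = 1/(1115423/15492) = 15492/1115423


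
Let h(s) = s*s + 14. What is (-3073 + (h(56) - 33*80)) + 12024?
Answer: 9461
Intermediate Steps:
h(s) = 14 + s**2 (h(s) = s**2 + 14 = 14 + s**2)
(-3073 + (h(56) - 33*80)) + 12024 = (-3073 + ((14 + 56**2) - 33*80)) + 12024 = (-3073 + ((14 + 3136) - 1*2640)) + 12024 = (-3073 + (3150 - 2640)) + 12024 = (-3073 + 510) + 12024 = -2563 + 12024 = 9461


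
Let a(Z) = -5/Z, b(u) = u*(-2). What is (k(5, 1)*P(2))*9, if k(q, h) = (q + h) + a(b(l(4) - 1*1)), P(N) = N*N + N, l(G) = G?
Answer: 369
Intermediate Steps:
P(N) = N + N² (P(N) = N² + N = N + N²)
b(u) = -2*u
k(q, h) = ⅚ + h + q (k(q, h) = (q + h) - 5*(-1/(2*(4 - 1*1))) = (h + q) - 5*(-1/(2*(4 - 1))) = (h + q) - 5/((-2*3)) = (h + q) - 5/(-6) = (h + q) - 5*(-⅙) = (h + q) + ⅚ = ⅚ + h + q)
(k(5, 1)*P(2))*9 = ((⅚ + 1 + 5)*(2*(1 + 2)))*9 = (41*(2*3)/6)*9 = ((41/6)*6)*9 = 41*9 = 369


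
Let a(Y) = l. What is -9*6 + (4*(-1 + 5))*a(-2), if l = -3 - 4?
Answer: -166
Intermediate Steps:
l = -7
a(Y) = -7
-9*6 + (4*(-1 + 5))*a(-2) = -9*6 + (4*(-1 + 5))*(-7) = -54 + (4*4)*(-7) = -54 + 16*(-7) = -54 - 112 = -166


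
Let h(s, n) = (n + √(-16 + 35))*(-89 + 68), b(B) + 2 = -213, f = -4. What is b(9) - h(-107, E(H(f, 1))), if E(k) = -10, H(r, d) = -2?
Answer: -425 + 21*√19 ≈ -333.46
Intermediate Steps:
b(B) = -215 (b(B) = -2 - 213 = -215)
h(s, n) = -21*n - 21*√19 (h(s, n) = (n + √19)*(-21) = -21*n - 21*√19)
b(9) - h(-107, E(H(f, 1))) = -215 - (-21*(-10) - 21*√19) = -215 - (210 - 21*√19) = -215 + (-210 + 21*√19) = -425 + 21*√19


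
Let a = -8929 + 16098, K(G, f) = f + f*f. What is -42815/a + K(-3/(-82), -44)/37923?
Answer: -1610109497/271869987 ≈ -5.9223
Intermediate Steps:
K(G, f) = f + f²
a = 7169
-42815/a + K(-3/(-82), -44)/37923 = -42815/7169 - 44*(1 - 44)/37923 = -42815*1/7169 - 44*(-43)*(1/37923) = -42815/7169 + 1892*(1/37923) = -42815/7169 + 1892/37923 = -1610109497/271869987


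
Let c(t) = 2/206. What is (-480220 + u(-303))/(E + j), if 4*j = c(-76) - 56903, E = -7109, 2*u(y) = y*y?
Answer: 89468993/4394958 ≈ 20.357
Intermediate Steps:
c(t) = 1/103 (c(t) = 2*(1/206) = 1/103)
u(y) = y²/2 (u(y) = (y*y)/2 = y²/2)
j = -1465252/103 (j = (1/103 - 56903)/4 = (¼)*(-5861008/103) = -1465252/103 ≈ -14226.)
(-480220 + u(-303))/(E + j) = (-480220 + (½)*(-303)²)/(-7109 - 1465252/103) = (-480220 + (½)*91809)/(-2197479/103) = (-480220 + 91809/2)*(-103/2197479) = -868631/2*(-103/2197479) = 89468993/4394958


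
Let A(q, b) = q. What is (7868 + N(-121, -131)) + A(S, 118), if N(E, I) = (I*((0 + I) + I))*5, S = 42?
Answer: 179520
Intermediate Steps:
N(E, I) = 10*I² (N(E, I) = (I*(I + I))*5 = (I*(2*I))*5 = (2*I²)*5 = 10*I²)
(7868 + N(-121, -131)) + A(S, 118) = (7868 + 10*(-131)²) + 42 = (7868 + 10*17161) + 42 = (7868 + 171610) + 42 = 179478 + 42 = 179520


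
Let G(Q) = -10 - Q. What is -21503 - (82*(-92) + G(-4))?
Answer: -13953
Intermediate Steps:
-21503 - (82*(-92) + G(-4)) = -21503 - (82*(-92) + (-10 - 1*(-4))) = -21503 - (-7544 + (-10 + 4)) = -21503 - (-7544 - 6) = -21503 - 1*(-7550) = -21503 + 7550 = -13953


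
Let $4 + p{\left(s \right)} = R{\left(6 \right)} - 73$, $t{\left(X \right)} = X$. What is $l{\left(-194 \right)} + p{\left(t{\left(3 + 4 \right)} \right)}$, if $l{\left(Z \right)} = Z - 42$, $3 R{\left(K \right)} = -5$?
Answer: $- \frac{944}{3} \approx -314.67$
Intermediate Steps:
$R{\left(K \right)} = - \frac{5}{3}$ ($R{\left(K \right)} = \frac{1}{3} \left(-5\right) = - \frac{5}{3}$)
$p{\left(s \right)} = - \frac{236}{3}$ ($p{\left(s \right)} = -4 - \frac{224}{3} = - \frac{236}{3}$)
$l{\left(Z \right)} = -42 + Z$
$l{\left(-194 \right)} + p{\left(t{\left(3 + 4 \right)} \right)} = \left(-42 - 194\right) - \frac{236}{3} = -236 - \frac{236}{3} = - \frac{944}{3}$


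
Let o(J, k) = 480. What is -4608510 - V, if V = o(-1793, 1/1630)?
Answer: -4608990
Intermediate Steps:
V = 480
-4608510 - V = -4608510 - 1*480 = -4608510 - 480 = -4608990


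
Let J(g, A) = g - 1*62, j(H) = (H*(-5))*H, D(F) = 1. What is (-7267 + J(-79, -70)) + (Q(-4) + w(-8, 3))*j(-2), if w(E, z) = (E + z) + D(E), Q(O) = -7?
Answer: -7188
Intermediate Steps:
j(H) = -5*H² (j(H) = (-5*H)*H = -5*H²)
w(E, z) = 1 + E + z (w(E, z) = (E + z) + 1 = 1 + E + z)
J(g, A) = -62 + g (J(g, A) = g - 62 = -62 + g)
(-7267 + J(-79, -70)) + (Q(-4) + w(-8, 3))*j(-2) = (-7267 + (-62 - 79)) + (-7 + (1 - 8 + 3))*(-5*(-2)²) = (-7267 - 141) + (-7 - 4)*(-5*4) = -7408 - 11*(-20) = -7408 + 220 = -7188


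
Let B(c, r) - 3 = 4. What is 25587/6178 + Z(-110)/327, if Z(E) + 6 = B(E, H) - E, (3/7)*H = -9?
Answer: 3017569/673402 ≈ 4.4811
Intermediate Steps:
H = -21 (H = (7/3)*(-9) = -21)
B(c, r) = 7 (B(c, r) = 3 + 4 = 7)
Z(E) = 1 - E (Z(E) = -6 + (7 - E) = 1 - E)
25587/6178 + Z(-110)/327 = 25587/6178 + (1 - 1*(-110))/327 = 25587*(1/6178) + (1 + 110)*(1/327) = 25587/6178 + 111*(1/327) = 25587/6178 + 37/109 = 3017569/673402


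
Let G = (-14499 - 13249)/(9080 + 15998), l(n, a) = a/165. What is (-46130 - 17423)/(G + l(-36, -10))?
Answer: 26297405211/482920 ≈ 54455.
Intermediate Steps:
l(n, a) = a/165 (l(n, a) = a*(1/165) = a/165)
G = -13874/12539 (G = -27748/25078 = -27748*1/25078 = -13874/12539 ≈ -1.1065)
(-46130 - 17423)/(G + l(-36, -10)) = (-46130 - 17423)/(-13874/12539 + (1/165)*(-10)) = -63553/(-13874/12539 - 2/33) = -63553/(-482920/413787) = -63553*(-413787/482920) = 26297405211/482920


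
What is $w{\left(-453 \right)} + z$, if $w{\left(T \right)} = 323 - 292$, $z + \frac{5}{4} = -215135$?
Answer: $- \frac{860421}{4} \approx -2.1511 \cdot 10^{5}$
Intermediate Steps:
$z = - \frac{860545}{4}$ ($z = - \frac{5}{4} - 215135 = - \frac{860545}{4} \approx -2.1514 \cdot 10^{5}$)
$w{\left(T \right)} = 31$ ($w{\left(T \right)} = 323 - 292 = 31$)
$w{\left(-453 \right)} + z = 31 - \frac{860545}{4} = - \frac{860421}{4}$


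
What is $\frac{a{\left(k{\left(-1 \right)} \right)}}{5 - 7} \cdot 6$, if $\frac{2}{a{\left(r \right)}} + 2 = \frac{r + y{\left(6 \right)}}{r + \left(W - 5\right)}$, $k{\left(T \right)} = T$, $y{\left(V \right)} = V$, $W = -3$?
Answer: $\frac{54}{23} \approx 2.3478$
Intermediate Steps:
$a{\left(r \right)} = \frac{2}{-2 + \frac{6 + r}{-8 + r}}$ ($a{\left(r \right)} = \frac{2}{-2 + \frac{r + 6}{r - 8}} = \frac{2}{-2 + \frac{6 + r}{r - 8}} = \frac{2}{-2 + \frac{6 + r}{-8 + r}}$)
$\frac{a{\left(k{\left(-1 \right)} \right)}}{5 - 7} \cdot 6 = \frac{2 \frac{1}{-22 - 1} \left(8 - -1\right)}{5 - 7} \cdot 6 = \frac{2 \frac{1}{-23} \left(8 + 1\right)}{-2} \cdot 6 = - \frac{2 \left(- \frac{1}{23}\right) 9}{2} \cdot 6 = \left(- \frac{1}{2}\right) \left(- \frac{18}{23}\right) 6 = \frac{9}{23} \cdot 6 = \frac{54}{23}$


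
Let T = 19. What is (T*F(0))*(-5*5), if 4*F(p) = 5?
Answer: -2375/4 ≈ -593.75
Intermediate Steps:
F(p) = 5/4 (F(p) = (¼)*5 = 5/4)
(T*F(0))*(-5*5) = (19*(5/4))*(-5*5) = (95/4)*(-25) = -2375/4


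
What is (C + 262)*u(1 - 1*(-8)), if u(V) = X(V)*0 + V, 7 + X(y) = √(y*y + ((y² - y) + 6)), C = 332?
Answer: 5346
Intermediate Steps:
X(y) = -7 + √(6 - y + 2*y²) (X(y) = -7 + √(y*y + ((y² - y) + 6)) = -7 + √(y² + (6 + y² - y)) = -7 + √(6 - y + 2*y²))
u(V) = V (u(V) = (-7 + √(6 - V + 2*V²))*0 + V = 0 + V = V)
(C + 262)*u(1 - 1*(-8)) = (332 + 262)*(1 - 1*(-8)) = 594*(1 + 8) = 594*9 = 5346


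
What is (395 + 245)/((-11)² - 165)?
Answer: -160/11 ≈ -14.545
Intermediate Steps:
(395 + 245)/((-11)² - 165) = 640/(121 - 165) = 640/(-44) = 640*(-1/44) = -160/11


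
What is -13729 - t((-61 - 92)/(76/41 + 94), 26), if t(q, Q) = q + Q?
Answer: -18016959/1310 ≈ -13753.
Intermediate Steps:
t(q, Q) = Q + q
-13729 - t((-61 - 92)/(76/41 + 94), 26) = -13729 - (26 + (-61 - 92)/(76/41 + 94)) = -13729 - (26 - 153/(76*(1/41) + 94)) = -13729 - (26 - 153/(76/41 + 94)) = -13729 - (26 - 153/3930/41) = -13729 - (26 - 153*41/3930) = -13729 - (26 - 2091/1310) = -13729 - 1*31969/1310 = -13729 - 31969/1310 = -18016959/1310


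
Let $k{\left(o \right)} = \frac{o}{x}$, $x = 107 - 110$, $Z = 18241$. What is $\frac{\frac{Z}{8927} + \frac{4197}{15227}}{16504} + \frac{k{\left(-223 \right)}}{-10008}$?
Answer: $- \frac{61352088590543}{8419526377722648} \approx -0.0072869$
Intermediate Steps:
$x = -3$
$k{\left(o \right)} = - \frac{o}{3}$ ($k{\left(o \right)} = \frac{o}{-3} = o \left(- \frac{1}{3}\right) = - \frac{o}{3}$)
$\frac{\frac{Z}{8927} + \frac{4197}{15227}}{16504} + \frac{k{\left(-223 \right)}}{-10008} = \frac{\frac{18241}{8927} + \frac{4197}{15227}}{16504} + \frac{\left(- \frac{1}{3}\right) \left(-223\right)}{-10008} = \left(18241 \cdot \frac{1}{8927} + 4197 \cdot \frac{1}{15227}\right) \frac{1}{16504} + \frac{223}{3} \left(- \frac{1}{10008}\right) = \left(\frac{18241}{8927} + \frac{4197}{15227}\right) \frac{1}{16504} - \frac{223}{30024} = \frac{315222326}{135931429} \cdot \frac{1}{16504} - \frac{223}{30024} = \frac{157611163}{1121706152108} - \frac{223}{30024} = - \frac{61352088590543}{8419526377722648}$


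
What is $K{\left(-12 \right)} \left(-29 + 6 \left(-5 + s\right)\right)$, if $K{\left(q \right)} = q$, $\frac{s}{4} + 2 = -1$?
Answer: $1572$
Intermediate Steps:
$s = -12$ ($s = -8 + 4 \left(-1\right) = -8 - 4 = -12$)
$K{\left(-12 \right)} \left(-29 + 6 \left(-5 + s\right)\right) = - 12 \left(-29 + 6 \left(-5 - 12\right)\right) = - 12 \left(-29 + 6 \left(-17\right)\right) = - 12 \left(-29 - 102\right) = \left(-12\right) \left(-131\right) = 1572$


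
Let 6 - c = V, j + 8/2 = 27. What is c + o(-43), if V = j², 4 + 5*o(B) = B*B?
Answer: -154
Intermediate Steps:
j = 23 (j = -4 + 27 = 23)
o(B) = -⅘ + B²/5 (o(B) = -⅘ + (B*B)/5 = -⅘ + B²/5)
V = 529 (V = 23² = 529)
c = -523 (c = 6 - 1*529 = 6 - 529 = -523)
c + o(-43) = -523 + (-⅘ + (⅕)*(-43)²) = -523 + (-⅘ + (⅕)*1849) = -523 + (-⅘ + 1849/5) = -523 + 369 = -154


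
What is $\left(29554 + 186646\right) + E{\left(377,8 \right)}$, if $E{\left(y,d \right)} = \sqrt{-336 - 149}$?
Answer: $216200 + i \sqrt{485} \approx 2.162 \cdot 10^{5} + 22.023 i$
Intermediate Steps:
$E{\left(y,d \right)} = i \sqrt{485}$ ($E{\left(y,d \right)} = \sqrt{-485} = i \sqrt{485}$)
$\left(29554 + 186646\right) + E{\left(377,8 \right)} = \left(29554 + 186646\right) + i \sqrt{485} = 216200 + i \sqrt{485}$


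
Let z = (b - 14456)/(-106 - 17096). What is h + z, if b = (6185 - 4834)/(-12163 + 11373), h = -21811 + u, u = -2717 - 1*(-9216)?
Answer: -69357409123/4529860 ≈ -15311.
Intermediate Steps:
u = 6499 (u = -2717 + 9216 = 6499)
h = -15312 (h = -21811 + 6499 = -15312)
b = -1351/790 (b = 1351/(-790) = 1351*(-1/790) = -1351/790 ≈ -1.7101)
z = 3807197/4529860 (z = (-1351/790 - 14456)/(-106 - 17096) = -11421591/790/(-17202) = -11421591/790*(-1/17202) = 3807197/4529860 ≈ 0.84047)
h + z = -15312 + 3807197/4529860 = -69357409123/4529860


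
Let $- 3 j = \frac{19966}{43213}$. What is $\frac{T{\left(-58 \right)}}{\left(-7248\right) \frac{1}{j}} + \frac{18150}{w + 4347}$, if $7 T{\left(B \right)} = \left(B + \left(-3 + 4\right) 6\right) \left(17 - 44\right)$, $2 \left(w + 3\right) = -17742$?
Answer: $- \frac{552093796567}{137850593538} \approx -4.005$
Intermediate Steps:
$j = - \frac{19966}{129639}$ ($j = - \frac{19966 \cdot \frac{1}{43213}}{3} = \left(- \frac{1}{3}\right) \frac{19966}{43213} = - \frac{19966}{129639} \approx -0.15401$)
$w = -8874$ ($w = -3 + \frac{1}{2} \left(-17742\right) = -3 - 8871 = -8874$)
$T{\left(B \right)} = - \frac{162}{7} - \frac{27 B}{7}$ ($T{\left(B \right)} = \frac{\left(B + \left(-3 + 4\right) 6\right) \left(17 - 44\right)}{7} = \frac{\left(B + 1 \cdot 6\right) \left(-27\right)}{7} = \frac{\left(B + 6\right) \left(-27\right)}{7} = \frac{\left(6 + B\right) \left(-27\right)}{7} = \frac{-162 - 27 B}{7} = - \frac{162}{7} - \frac{27 B}{7}$)
$\frac{T{\left(-58 \right)}}{\left(-7248\right) \frac{1}{j}} + \frac{18150}{w + 4347} = \frac{- \frac{162}{7} - - \frac{1566}{7}}{\left(-7248\right) \frac{1}{- \frac{19966}{129639}}} + \frac{18150}{-8874 + 4347} = \frac{- \frac{162}{7} + \frac{1566}{7}}{\left(-7248\right) \left(- \frac{129639}{19966}\right)} + \frac{18150}{-4527} = \frac{1404}{7 \cdot \frac{469811736}{9983}} + 18150 \left(- \frac{1}{4527}\right) = \frac{1404}{7} \cdot \frac{9983}{469811736} - \frac{6050}{1509} = \frac{389337}{91352282} - \frac{6050}{1509} = - \frac{552093796567}{137850593538}$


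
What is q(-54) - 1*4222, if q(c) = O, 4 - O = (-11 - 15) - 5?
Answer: -4187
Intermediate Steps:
O = 35 (O = 4 - ((-11 - 15) - 5) = 4 - (-26 - 5) = 4 - 1*(-31) = 4 + 31 = 35)
q(c) = 35
q(-54) - 1*4222 = 35 - 1*4222 = 35 - 4222 = -4187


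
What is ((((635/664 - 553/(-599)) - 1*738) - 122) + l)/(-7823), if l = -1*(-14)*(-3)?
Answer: 358010315/3111488728 ≈ 0.11506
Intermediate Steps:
l = -42 (l = 14*(-3) = -42)
((((635/664 - 553/(-599)) - 1*738) - 122) + l)/(-7823) = ((((635/664 - 553/(-599)) - 1*738) - 122) - 42)/(-7823) = ((((635*(1/664) - 553*(-1/599)) - 738) - 122) - 42)*(-1/7823) = ((((635/664 + 553/599) - 738) - 122) - 42)*(-1/7823) = (((747557/397736 - 738) - 122) - 42)*(-1/7823) = ((-292781611/397736 - 122) - 42)*(-1/7823) = (-341305403/397736 - 42)*(-1/7823) = -358010315/397736*(-1/7823) = 358010315/3111488728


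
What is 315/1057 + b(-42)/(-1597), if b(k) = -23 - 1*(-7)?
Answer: 74281/241147 ≈ 0.30803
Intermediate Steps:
b(k) = -16 (b(k) = -23 + 7 = -16)
315/1057 + b(-42)/(-1597) = 315/1057 - 16/(-1597) = 315*(1/1057) - 16*(-1/1597) = 45/151 + 16/1597 = 74281/241147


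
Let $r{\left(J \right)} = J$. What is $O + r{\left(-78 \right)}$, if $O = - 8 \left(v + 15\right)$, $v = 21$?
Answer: $-366$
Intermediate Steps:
$O = -288$ ($O = - 8 \left(21 + 15\right) = \left(-8\right) 36 = -288$)
$O + r{\left(-78 \right)} = -288 - 78 = -366$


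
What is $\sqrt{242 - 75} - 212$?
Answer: $-212 + \sqrt{167} \approx -199.08$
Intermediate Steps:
$\sqrt{242 - 75} - 212 = \sqrt{167} - 212 = -212 + \sqrt{167}$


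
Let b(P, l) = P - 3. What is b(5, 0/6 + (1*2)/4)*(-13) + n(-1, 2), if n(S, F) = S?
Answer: -27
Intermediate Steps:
b(P, l) = -3 + P
b(5, 0/6 + (1*2)/4)*(-13) + n(-1, 2) = (-3 + 5)*(-13) - 1 = 2*(-13) - 1 = -26 - 1 = -27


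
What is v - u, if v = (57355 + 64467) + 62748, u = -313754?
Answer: 498324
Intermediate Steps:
v = 184570 (v = 121822 + 62748 = 184570)
v - u = 184570 - 1*(-313754) = 184570 + 313754 = 498324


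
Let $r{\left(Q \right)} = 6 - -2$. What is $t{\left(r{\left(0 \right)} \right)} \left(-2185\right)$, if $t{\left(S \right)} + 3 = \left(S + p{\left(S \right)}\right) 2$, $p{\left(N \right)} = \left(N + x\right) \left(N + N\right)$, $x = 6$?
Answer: $-1007285$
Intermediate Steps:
$r{\left(Q \right)} = 8$ ($r{\left(Q \right)} = 6 + 2 = 8$)
$p{\left(N \right)} = 2 N \left(6 + N\right)$ ($p{\left(N \right)} = \left(N + 6\right) \left(N + N\right) = \left(6 + N\right) 2 N = 2 N \left(6 + N\right)$)
$t{\left(S \right)} = -3 + 2 S + 4 S \left(6 + S\right)$ ($t{\left(S \right)} = -3 + \left(S + 2 S \left(6 + S\right)\right) 2 = -3 + \left(2 S + 4 S \left(6 + S\right)\right) = -3 + 2 S + 4 S \left(6 + S\right)$)
$t{\left(r{\left(0 \right)} \right)} \left(-2185\right) = \left(-3 + 4 \cdot 8^{2} + 26 \cdot 8\right) \left(-2185\right) = \left(-3 + 4 \cdot 64 + 208\right) \left(-2185\right) = \left(-3 + 256 + 208\right) \left(-2185\right) = 461 \left(-2185\right) = -1007285$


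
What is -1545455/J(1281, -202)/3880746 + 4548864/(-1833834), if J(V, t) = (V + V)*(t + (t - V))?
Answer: -2540246905213044907/1024077949223639436 ≈ -2.4805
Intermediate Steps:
J(V, t) = 2*V*(-V + 2*t) (J(V, t) = (2*V)*(-V + 2*t) = 2*V*(-V + 2*t))
-1545455/J(1281, -202)/3880746 + 4548864/(-1833834) = -1545455*1/(2562*(-1*1281 + 2*(-202)))/3880746 + 4548864/(-1833834) = -1545455*1/(2562*(-1281 - 404))*(1/3880746) + 4548864*(-1/1833834) = -1545455/(2*1281*(-1685))*(1/3880746) - 758144/305639 = -1545455/(-4316970)*(1/3880746) - 758144/305639 = -1545455*(-1/4316970)*(1/3880746) - 758144/305639 = (309091/863394)*(1/3880746) - 758144/305639 = 309091/3350612811924 - 758144/305639 = -2540246905213044907/1024077949223639436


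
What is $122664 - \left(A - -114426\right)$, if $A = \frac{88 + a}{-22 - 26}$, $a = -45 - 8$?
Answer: $\frac{395459}{48} \approx 8238.7$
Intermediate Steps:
$a = -53$ ($a = -45 - 8 = -53$)
$A = - \frac{35}{48}$ ($A = \frac{88 - 53}{-22 - 26} = \frac{35}{-48} = 35 \left(- \frac{1}{48}\right) = - \frac{35}{48} \approx -0.72917$)
$122664 - \left(A - -114426\right) = 122664 - \left(- \frac{35}{48} - -114426\right) = 122664 - \left(- \frac{35}{48} + 114426\right) = 122664 - \frac{5492413}{48} = \frac{395459}{48}$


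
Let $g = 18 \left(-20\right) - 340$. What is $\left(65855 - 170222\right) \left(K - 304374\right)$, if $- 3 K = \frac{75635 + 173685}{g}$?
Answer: $\frac{1111397364356}{35} \approx 3.1754 \cdot 10^{10}$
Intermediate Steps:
$g = -700$ ($g = -360 - 340 = -700$)
$K = \frac{12466}{105}$ ($K = - \frac{\left(75635 + 173685\right) \frac{1}{-700}}{3} = - \frac{249320 \left(- \frac{1}{700}\right)}{3} = \left(- \frac{1}{3}\right) \left(- \frac{12466}{35}\right) = \frac{12466}{105} \approx 118.72$)
$\left(65855 - 170222\right) \left(K - 304374\right) = \left(65855 - 170222\right) \left(\frac{12466}{105} - 304374\right) = \left(-104367\right) \left(- \frac{31946804}{105}\right) = \frac{1111397364356}{35}$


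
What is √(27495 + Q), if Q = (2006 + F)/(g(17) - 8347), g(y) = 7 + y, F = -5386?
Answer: √1904670817595/8323 ≈ 165.82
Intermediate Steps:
Q = 3380/8323 (Q = (2006 - 5386)/((7 + 17) - 8347) = -3380/(24 - 8347) = -3380/(-8323) = -3380*(-1/8323) = 3380/8323 ≈ 0.40610)
√(27495 + Q) = √(27495 + 3380/8323) = √(228844265/8323) = √1904670817595/8323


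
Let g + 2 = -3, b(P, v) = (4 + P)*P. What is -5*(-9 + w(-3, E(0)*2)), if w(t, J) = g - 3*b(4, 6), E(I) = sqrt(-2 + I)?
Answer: 550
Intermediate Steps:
b(P, v) = P*(4 + P)
g = -5 (g = -2 - 3 = -5)
w(t, J) = -101 (w(t, J) = -5 - 12*(4 + 4) = -5 - 12*8 = -5 - 3*32 = -5 - 96 = -101)
-5*(-9 + w(-3, E(0)*2)) = -5*(-9 - 101) = -5*(-110) = 550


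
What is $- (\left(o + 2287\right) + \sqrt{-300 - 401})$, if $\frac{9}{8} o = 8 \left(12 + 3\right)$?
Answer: $- \frac{7181}{3} - i \sqrt{701} \approx -2393.7 - 26.476 i$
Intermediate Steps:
$o = \frac{320}{3}$ ($o = \frac{8 \cdot 8 \left(12 + 3\right)}{9} = \frac{8 \cdot 8 \cdot 15}{9} = \frac{8}{9} \cdot 120 = \frac{320}{3} \approx 106.67$)
$- (\left(o + 2287\right) + \sqrt{-300 - 401}) = - (\left(\frac{320}{3} + 2287\right) + \sqrt{-300 - 401}) = - (\frac{7181}{3} + \sqrt{-701}) = - (\frac{7181}{3} + i \sqrt{701}) = - \frac{7181}{3} - i \sqrt{701}$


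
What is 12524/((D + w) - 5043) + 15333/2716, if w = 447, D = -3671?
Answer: 13248961/3207596 ≈ 4.1305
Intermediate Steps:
12524/((D + w) - 5043) + 15333/2716 = 12524/((-3671 + 447) - 5043) + 15333/2716 = 12524/(-3224 - 5043) + 15333*(1/2716) = 12524/(-8267) + 15333/2716 = 12524*(-1/8267) + 15333/2716 = -12524/8267 + 15333/2716 = 13248961/3207596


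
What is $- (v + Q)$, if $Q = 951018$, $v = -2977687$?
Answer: $2026669$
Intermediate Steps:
$- (v + Q) = - (-2977687 + 951018) = \left(-1\right) \left(-2026669\right) = 2026669$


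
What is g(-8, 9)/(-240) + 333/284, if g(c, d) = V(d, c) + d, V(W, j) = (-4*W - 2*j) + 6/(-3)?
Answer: 20903/17040 ≈ 1.2267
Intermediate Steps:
V(W, j) = -2 - 4*W - 2*j (V(W, j) = (-4*W - 2*j) + 6*(-⅓) = (-4*W - 2*j) - 2 = -2 - 4*W - 2*j)
g(c, d) = -2 - 3*d - 2*c (g(c, d) = (-2 - 4*d - 2*c) + d = -2 - 3*d - 2*c)
g(-8, 9)/(-240) + 333/284 = (-2 - 3*9 - 2*(-8))/(-240) + 333/284 = (-2 - 27 + 16)*(-1/240) + 333*(1/284) = -13*(-1/240) + 333/284 = 13/240 + 333/284 = 20903/17040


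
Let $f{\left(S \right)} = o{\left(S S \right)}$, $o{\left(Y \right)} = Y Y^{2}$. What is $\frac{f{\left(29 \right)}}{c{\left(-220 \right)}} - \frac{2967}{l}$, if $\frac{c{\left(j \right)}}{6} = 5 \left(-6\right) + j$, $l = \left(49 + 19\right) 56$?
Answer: $- \frac{566272914217}{1428000} \approx -3.9655 \cdot 10^{5}$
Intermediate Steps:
$o{\left(Y \right)} = Y^{3}$
$f{\left(S \right)} = S^{6}$ ($f{\left(S \right)} = \left(S S\right)^{3} = \left(S^{2}\right)^{3} = S^{6}$)
$l = 3808$ ($l = 68 \cdot 56 = 3808$)
$c{\left(j \right)} = -180 + 6 j$ ($c{\left(j \right)} = 6 \left(5 \left(-6\right) + j\right) = 6 \left(-30 + j\right) = -180 + 6 j$)
$\frac{f{\left(29 \right)}}{c{\left(-220 \right)}} - \frac{2967}{l} = \frac{29^{6}}{-180 + 6 \left(-220\right)} - \frac{2967}{3808} = \frac{594823321}{-180 - 1320} - \frac{2967}{3808} = \frac{594823321}{-1500} - \frac{2967}{3808} = 594823321 \left(- \frac{1}{1500}\right) - \frac{2967}{3808} = - \frac{594823321}{1500} - \frac{2967}{3808} = - \frac{566272914217}{1428000}$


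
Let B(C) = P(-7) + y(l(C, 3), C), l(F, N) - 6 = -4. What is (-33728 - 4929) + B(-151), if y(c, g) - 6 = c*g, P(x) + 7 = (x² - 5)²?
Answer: -37024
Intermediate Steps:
l(F, N) = 2 (l(F, N) = 6 - 4 = 2)
P(x) = -7 + (-5 + x²)² (P(x) = -7 + (x² - 5)² = -7 + (-5 + x²)²)
y(c, g) = 6 + c*g
B(C) = 1935 + 2*C (B(C) = (-7 + (-5 + (-7)²)²) + (6 + 2*C) = (-7 + (-5 + 49)²) + (6 + 2*C) = (-7 + 44²) + (6 + 2*C) = (-7 + 1936) + (6 + 2*C) = 1929 + (6 + 2*C) = 1935 + 2*C)
(-33728 - 4929) + B(-151) = (-33728 - 4929) + (1935 + 2*(-151)) = -38657 + (1935 - 302) = -38657 + 1633 = -37024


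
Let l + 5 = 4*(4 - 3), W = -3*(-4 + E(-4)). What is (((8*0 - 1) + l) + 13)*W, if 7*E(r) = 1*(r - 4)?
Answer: 1188/7 ≈ 169.71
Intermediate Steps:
E(r) = -4/7 + r/7 (E(r) = (1*(r - 4))/7 = (1*(-4 + r))/7 = (-4 + r)/7 = -4/7 + r/7)
W = 108/7 (W = -3*(-4 + (-4/7 + (1/7)*(-4))) = -3*(-4 + (-4/7 - 4/7)) = -3*(-4 - 8/7) = -3*(-36/7) = 108/7 ≈ 15.429)
l = -1 (l = -5 + 4*(4 - 3) = -5 + 4*1 = -5 + 4 = -1)
(((8*0 - 1) + l) + 13)*W = (((8*0 - 1) - 1) + 13)*(108/7) = (((0 - 1) - 1) + 13)*(108/7) = ((-1 - 1) + 13)*(108/7) = (-2 + 13)*(108/7) = 11*(108/7) = 1188/7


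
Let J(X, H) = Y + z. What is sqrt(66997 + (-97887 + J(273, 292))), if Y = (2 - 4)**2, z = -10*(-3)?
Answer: 2*I*sqrt(7714) ≈ 175.66*I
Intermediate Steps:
z = 30
Y = 4 (Y = (-2)**2 = 4)
J(X, H) = 34 (J(X, H) = 4 + 30 = 34)
sqrt(66997 + (-97887 + J(273, 292))) = sqrt(66997 + (-97887 + 34)) = sqrt(66997 - 97853) = sqrt(-30856) = 2*I*sqrt(7714)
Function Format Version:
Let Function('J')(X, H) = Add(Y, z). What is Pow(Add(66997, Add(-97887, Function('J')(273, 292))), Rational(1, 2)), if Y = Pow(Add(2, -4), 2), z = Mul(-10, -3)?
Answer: Mul(2, I, Pow(7714, Rational(1, 2))) ≈ Mul(175.66, I)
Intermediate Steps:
z = 30
Y = 4 (Y = Pow(-2, 2) = 4)
Function('J')(X, H) = 34 (Function('J')(X, H) = Add(4, 30) = 34)
Pow(Add(66997, Add(-97887, Function('J')(273, 292))), Rational(1, 2)) = Pow(Add(66997, Add(-97887, 34)), Rational(1, 2)) = Pow(Add(66997, -97853), Rational(1, 2)) = Pow(-30856, Rational(1, 2)) = Mul(2, I, Pow(7714, Rational(1, 2)))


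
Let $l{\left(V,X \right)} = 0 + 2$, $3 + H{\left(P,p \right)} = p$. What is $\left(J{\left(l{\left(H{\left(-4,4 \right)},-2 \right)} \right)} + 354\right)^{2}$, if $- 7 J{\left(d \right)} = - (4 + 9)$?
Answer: $\frac{6205081}{49} \approx 1.2663 \cdot 10^{5}$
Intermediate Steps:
$H{\left(P,p \right)} = -3 + p$
$l{\left(V,X \right)} = 2$
$J{\left(d \right)} = \frac{13}{7}$ ($J{\left(d \right)} = - \frac{\left(-1\right) \left(4 + 9\right)}{7} = - \frac{\left(-1\right) 13}{7} = \left(- \frac{1}{7}\right) \left(-13\right) = \frac{13}{7}$)
$\left(J{\left(l{\left(H{\left(-4,4 \right)},-2 \right)} \right)} + 354\right)^{2} = \left(\frac{13}{7} + 354\right)^{2} = \left(\frac{2491}{7}\right)^{2} = \frac{6205081}{49}$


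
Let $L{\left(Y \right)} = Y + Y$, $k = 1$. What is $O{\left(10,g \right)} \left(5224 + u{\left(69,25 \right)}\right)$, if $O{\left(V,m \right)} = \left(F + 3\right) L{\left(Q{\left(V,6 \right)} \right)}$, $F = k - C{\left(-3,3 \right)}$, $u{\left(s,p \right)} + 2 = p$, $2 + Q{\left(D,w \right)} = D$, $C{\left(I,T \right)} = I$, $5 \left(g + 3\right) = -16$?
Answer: $587664$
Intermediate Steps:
$g = - \frac{31}{5}$ ($g = -3 + \frac{1}{5} \left(-16\right) = -3 - \frac{16}{5} = - \frac{31}{5} \approx -6.2$)
$Q{\left(D,w \right)} = -2 + D$
$u{\left(s,p \right)} = -2 + p$
$F = 4$ ($F = 1 - -3 = 1 + 3 = 4$)
$L{\left(Y \right)} = 2 Y$
$O{\left(V,m \right)} = -28 + 14 V$ ($O{\left(V,m \right)} = \left(4 + 3\right) 2 \left(-2 + V\right) = 7 \left(-4 + 2 V\right) = -28 + 14 V$)
$O{\left(10,g \right)} \left(5224 + u{\left(69,25 \right)}\right) = \left(-28 + 14 \cdot 10\right) \left(5224 + \left(-2 + 25\right)\right) = \left(-28 + 140\right) \left(5224 + 23\right) = 112 \cdot 5247 = 587664$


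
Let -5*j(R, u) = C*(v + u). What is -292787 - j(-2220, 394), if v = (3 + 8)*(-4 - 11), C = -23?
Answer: -1469202/5 ≈ -2.9384e+5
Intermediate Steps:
v = -165 (v = 11*(-15) = -165)
j(R, u) = -759 + 23*u/5 (j(R, u) = -(-23)*(-165 + u)/5 = -(3795 - 23*u)/5 = -759 + 23*u/5)
-292787 - j(-2220, 394) = -292787 - (-759 + (23/5)*394) = -292787 - (-759 + 9062/5) = -292787 - 1*5267/5 = -292787 - 5267/5 = -1469202/5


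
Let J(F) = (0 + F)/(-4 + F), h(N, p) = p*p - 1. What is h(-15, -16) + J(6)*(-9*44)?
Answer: -933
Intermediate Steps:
h(N, p) = -1 + p² (h(N, p) = p² - 1 = -1 + p²)
J(F) = F/(-4 + F)
h(-15, -16) + J(6)*(-9*44) = (-1 + (-16)²) + (6/(-4 + 6))*(-9*44) = (-1 + 256) + (6/2)*(-396) = 255 + (6*(½))*(-396) = 255 + 3*(-396) = 255 - 1188 = -933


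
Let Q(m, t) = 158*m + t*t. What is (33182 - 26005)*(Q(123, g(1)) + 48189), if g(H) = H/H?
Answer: 485337448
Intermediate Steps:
g(H) = 1
Q(m, t) = t² + 158*m (Q(m, t) = 158*m + t² = t² + 158*m)
(33182 - 26005)*(Q(123, g(1)) + 48189) = (33182 - 26005)*((1² + 158*123) + 48189) = 7177*((1 + 19434) + 48189) = 7177*(19435 + 48189) = 7177*67624 = 485337448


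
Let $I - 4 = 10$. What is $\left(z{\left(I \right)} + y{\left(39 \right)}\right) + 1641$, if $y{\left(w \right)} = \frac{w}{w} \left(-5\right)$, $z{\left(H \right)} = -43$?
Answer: $1593$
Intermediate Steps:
$I = 14$ ($I = 4 + 10 = 14$)
$y{\left(w \right)} = -5$ ($y{\left(w \right)} = 1 \left(-5\right) = -5$)
$\left(z{\left(I \right)} + y{\left(39 \right)}\right) + 1641 = \left(-43 - 5\right) + 1641 = -48 + 1641 = 1593$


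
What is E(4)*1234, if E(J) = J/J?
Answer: 1234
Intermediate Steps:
E(J) = 1
E(4)*1234 = 1*1234 = 1234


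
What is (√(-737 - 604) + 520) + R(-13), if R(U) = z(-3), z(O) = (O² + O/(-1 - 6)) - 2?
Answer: 3692/7 + 3*I*√149 ≈ 527.43 + 36.62*I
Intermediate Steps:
z(O) = -2 + O² - O/7 (z(O) = (O² + O/(-7)) - 2 = (O² - O/7) - 2 = -2 + O² - O/7)
R(U) = 52/7 (R(U) = -2 + (-3)² - ⅐*(-3) = -2 + 9 + 3/7 = 52/7)
(√(-737 - 604) + 520) + R(-13) = (√(-737 - 604) + 520) + 52/7 = (√(-1341) + 520) + 52/7 = (3*I*√149 + 520) + 52/7 = (520 + 3*I*√149) + 52/7 = 3692/7 + 3*I*√149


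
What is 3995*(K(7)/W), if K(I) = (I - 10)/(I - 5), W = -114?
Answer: 3995/76 ≈ 52.566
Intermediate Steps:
K(I) = (-10 + I)/(-5 + I)
3995*(K(7)/W) = 3995*(((-10 + 7)/(-5 + 7))/(-114)) = 3995*((-3/2)*(-1/114)) = 3995*(((½)*(-3))*(-1/114)) = 3995*(-3/2*(-1/114)) = 3995*(1/76) = 3995/76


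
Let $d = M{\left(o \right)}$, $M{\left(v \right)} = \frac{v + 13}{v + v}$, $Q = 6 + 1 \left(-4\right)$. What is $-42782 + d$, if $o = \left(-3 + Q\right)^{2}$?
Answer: $-42775$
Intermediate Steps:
$Q = 2$ ($Q = 6 - 4 = 2$)
$o = 1$ ($o = \left(-3 + 2\right)^{2} = \left(-1\right)^{2} = 1$)
$M{\left(v \right)} = \frac{13 + v}{2 v}$
$d = 7$ ($d = \frac{13 + 1}{2 \cdot 1} = \frac{1}{2} \cdot 1 \cdot 14 = 7$)
$-42782 + d = -42782 + 7 = -42775$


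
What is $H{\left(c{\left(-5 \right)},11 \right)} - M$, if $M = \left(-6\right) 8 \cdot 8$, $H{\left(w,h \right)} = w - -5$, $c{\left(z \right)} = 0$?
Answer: $389$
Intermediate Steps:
$H{\left(w,h \right)} = 5 + w$ ($H{\left(w,h \right)} = w + 5 = 5 + w$)
$M = -384$ ($M = \left(-48\right) 8 = -384$)
$H{\left(c{\left(-5 \right)},11 \right)} - M = \left(5 + 0\right) - -384 = 5 + 384 = 389$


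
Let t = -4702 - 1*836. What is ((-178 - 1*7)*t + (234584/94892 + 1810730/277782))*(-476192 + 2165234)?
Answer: 271514706988560318542/156900533 ≈ 1.7305e+12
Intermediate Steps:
t = -5538 (t = -4702 - 836 = -5538)
((-178 - 1*7)*t + (234584/94892 + 1810730/277782))*(-476192 + 2165234) = ((-178 - 1*7)*(-5538) + (234584/94892 + 1810730/277782))*(-476192 + 2165234) = ((-178 - 7)*(-5538) + (234584*(1/94892) + 1810730*(1/277782)))*1689042 = (-185*(-5538) + (8378/3389 + 905365/138891))*1689042 = (1024530 + 4231910783/470701599)*1689042 = (482252141134253/470701599)*1689042 = 271514706988560318542/156900533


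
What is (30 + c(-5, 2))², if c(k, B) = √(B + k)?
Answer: (30 + I*√3)² ≈ 897.0 + 103.92*I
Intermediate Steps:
(30 + c(-5, 2))² = (30 + √(2 - 5))² = (30 + √(-3))² = (30 + I*√3)²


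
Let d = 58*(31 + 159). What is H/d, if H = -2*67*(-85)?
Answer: 1139/1102 ≈ 1.0336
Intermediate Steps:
d = 11020 (d = 58*190 = 11020)
H = 11390 (H = -134*(-85) = 11390)
H/d = 11390/11020 = 11390*(1/11020) = 1139/1102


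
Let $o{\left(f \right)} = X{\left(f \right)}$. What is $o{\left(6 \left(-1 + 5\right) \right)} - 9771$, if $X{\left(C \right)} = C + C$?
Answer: $-9723$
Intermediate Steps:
$X{\left(C \right)} = 2 C$
$o{\left(f \right)} = 2 f$
$o{\left(6 \left(-1 + 5\right) \right)} - 9771 = 2 \cdot 6 \left(-1 + 5\right) - 9771 = 2 \cdot 6 \cdot 4 - 9771 = 2 \cdot 24 - 9771 = 48 - 9771 = -9723$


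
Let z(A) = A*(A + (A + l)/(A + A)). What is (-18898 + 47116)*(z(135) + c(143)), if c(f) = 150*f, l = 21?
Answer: 1121750154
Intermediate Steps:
z(A) = A*(A + (21 + A)/(2*A)) (z(A) = A*(A + (A + 21)/(A + A)) = A*(A + (21 + A)/((2*A))) = A*(A + (21 + A)*(1/(2*A))) = A*(A + (21 + A)/(2*A)))
(-18898 + 47116)*(z(135) + c(143)) = (-18898 + 47116)*((21/2 + 135² + (½)*135) + 150*143) = 28218*((21/2 + 18225 + 135/2) + 21450) = 28218*(18303 + 21450) = 28218*39753 = 1121750154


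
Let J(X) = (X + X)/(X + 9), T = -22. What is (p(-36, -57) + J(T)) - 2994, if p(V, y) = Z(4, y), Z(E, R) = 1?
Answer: -38865/13 ≈ -2989.6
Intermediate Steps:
J(X) = 2*X/(9 + X) (J(X) = (2*X)/(9 + X) = 2*X/(9 + X))
p(V, y) = 1
(p(-36, -57) + J(T)) - 2994 = (1 + 2*(-22)/(9 - 22)) - 2994 = (1 + 2*(-22)/(-13)) - 2994 = (1 + 2*(-22)*(-1/13)) - 2994 = (1 + 44/13) - 2994 = 57/13 - 2994 = -38865/13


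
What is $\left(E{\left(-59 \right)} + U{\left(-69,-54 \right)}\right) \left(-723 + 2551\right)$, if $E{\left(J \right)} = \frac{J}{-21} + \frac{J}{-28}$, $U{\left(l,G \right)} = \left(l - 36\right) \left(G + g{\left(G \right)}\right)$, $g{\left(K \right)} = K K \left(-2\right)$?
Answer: $\frac{3389303483}{3} \approx 1.1298 \cdot 10^{9}$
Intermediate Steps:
$g{\left(K \right)} = - 2 K^{2}$ ($g{\left(K \right)} = K^{2} \left(-2\right) = - 2 K^{2}$)
$U{\left(l,G \right)} = \left(-36 + l\right) \left(G - 2 G^{2}\right)$ ($U{\left(l,G \right)} = \left(l - 36\right) \left(G - 2 G^{2}\right) = \left(-36 + l\right) \left(G - 2 G^{2}\right)$)
$E{\left(J \right)} = - \frac{J}{12}$ ($E{\left(J \right)} = J \left(- \frac{1}{21}\right) + J \left(- \frac{1}{28}\right) = - \frac{J}{21} - \frac{J}{28} = - \frac{J}{12}$)
$\left(E{\left(-59 \right)} + U{\left(-69,-54 \right)}\right) \left(-723 + 2551\right) = \left(\left(- \frac{1}{12}\right) \left(-59\right) - 54 \left(-36 - 69 + 72 \left(-54\right) - \left(-108\right) \left(-69\right)\right)\right) \left(-723 + 2551\right) = \left(\frac{59}{12} - 54 \left(-36 - 69 - 3888 - 7452\right)\right) 1828 = \left(\frac{59}{12} - -618030\right) 1828 = \left(\frac{59}{12} + 618030\right) 1828 = \frac{7416419}{12} \cdot 1828 = \frac{3389303483}{3}$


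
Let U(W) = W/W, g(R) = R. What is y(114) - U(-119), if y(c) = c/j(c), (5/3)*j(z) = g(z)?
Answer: ⅔ ≈ 0.66667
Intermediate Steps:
j(z) = 3*z/5
y(c) = 5/3 (y(c) = c/((3*c/5)) = c*(5/(3*c)) = 5/3)
U(W) = 1
y(114) - U(-119) = 5/3 - 1*1 = 5/3 - 1 = ⅔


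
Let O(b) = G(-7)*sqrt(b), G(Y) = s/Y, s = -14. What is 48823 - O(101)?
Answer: 48823 - 2*sqrt(101) ≈ 48803.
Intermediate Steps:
G(Y) = -14/Y
O(b) = 2*sqrt(b) (O(b) = (-14/(-7))*sqrt(b) = (-14*(-1/7))*sqrt(b) = 2*sqrt(b))
48823 - O(101) = 48823 - 2*sqrt(101)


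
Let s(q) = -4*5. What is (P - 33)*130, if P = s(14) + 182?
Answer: 16770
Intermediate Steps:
s(q) = -20
P = 162 (P = -20 + 182 = 162)
(P - 33)*130 = (162 - 33)*130 = 129*130 = 16770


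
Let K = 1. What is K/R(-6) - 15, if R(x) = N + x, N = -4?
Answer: -151/10 ≈ -15.100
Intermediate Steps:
R(x) = -4 + x
K/R(-6) - 15 = 1/(-4 - 6) - 15 = 1/(-10) - 15 = 1*(-⅒) - 15 = -⅒ - 15 = -151/10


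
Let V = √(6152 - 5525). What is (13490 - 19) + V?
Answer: 13471 + √627 ≈ 13496.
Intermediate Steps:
V = √627 ≈ 25.040
(13490 - 19) + V = (13490 - 19) + √627 = 13471 + √627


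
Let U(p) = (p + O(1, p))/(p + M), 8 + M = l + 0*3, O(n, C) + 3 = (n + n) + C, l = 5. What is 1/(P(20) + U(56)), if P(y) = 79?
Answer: 53/4298 ≈ 0.012331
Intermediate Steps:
O(n, C) = -3 + C + 2*n (O(n, C) = -3 + ((n + n) + C) = -3 + (2*n + C) = -3 + (C + 2*n) = -3 + C + 2*n)
M = -3 (M = -8 + (5 + 0*3) = -8 + (5 + 0) = -8 + 5 = -3)
U(p) = (-1 + 2*p)/(-3 + p) (U(p) = (p + (-3 + p + 2*1))/(p - 3) = (p + (-3 + p + 2))/(-3 + p) = (p + (-1 + p))/(-3 + p) = (-1 + 2*p)/(-3 + p))
1/(P(20) + U(56)) = 1/(79 + (-1 + 2*56)/(-3 + 56)) = 1/(79 + (-1 + 112)/53) = 1/(79 + (1/53)*111) = 1/(79 + 111/53) = 1/(4298/53) = 53/4298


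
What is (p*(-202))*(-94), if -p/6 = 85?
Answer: -9683880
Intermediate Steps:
p = -510 (p = -6*85 = -510)
(p*(-202))*(-94) = -510*(-202)*(-94) = 103020*(-94) = -9683880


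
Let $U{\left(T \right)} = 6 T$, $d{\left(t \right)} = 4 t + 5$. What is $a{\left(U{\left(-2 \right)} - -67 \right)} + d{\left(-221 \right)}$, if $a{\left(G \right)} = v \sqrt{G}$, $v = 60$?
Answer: $-879 + 60 \sqrt{55} \approx -434.03$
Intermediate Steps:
$d{\left(t \right)} = 5 + 4 t$
$a{\left(G \right)} = 60 \sqrt{G}$
$a{\left(U{\left(-2 \right)} - -67 \right)} + d{\left(-221 \right)} = 60 \sqrt{6 \left(-2\right) - -67} + \left(5 + 4 \left(-221\right)\right) = 60 \sqrt{-12 + 67} + \left(5 - 884\right) = 60 \sqrt{55} - 879 = -879 + 60 \sqrt{55}$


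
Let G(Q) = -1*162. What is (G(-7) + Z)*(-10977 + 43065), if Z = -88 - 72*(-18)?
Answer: 33564048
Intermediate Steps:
G(Q) = -162
Z = 1208 (Z = -88 + 1296 = 1208)
(G(-7) + Z)*(-10977 + 43065) = (-162 + 1208)*(-10977 + 43065) = 1046*32088 = 33564048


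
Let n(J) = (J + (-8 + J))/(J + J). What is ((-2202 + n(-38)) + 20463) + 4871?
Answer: 439529/19 ≈ 23133.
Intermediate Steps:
n(J) = (-8 + 2*J)/(2*J) (n(J) = (-8 + 2*J)/((2*J)) = (-8 + 2*J)*(1/(2*J)) = (-8 + 2*J)/(2*J))
((-2202 + n(-38)) + 20463) + 4871 = ((-2202 + (-4 - 38)/(-38)) + 20463) + 4871 = ((-2202 - 1/38*(-42)) + 20463) + 4871 = ((-2202 + 21/19) + 20463) + 4871 = (-41817/19 + 20463) + 4871 = 346980/19 + 4871 = 439529/19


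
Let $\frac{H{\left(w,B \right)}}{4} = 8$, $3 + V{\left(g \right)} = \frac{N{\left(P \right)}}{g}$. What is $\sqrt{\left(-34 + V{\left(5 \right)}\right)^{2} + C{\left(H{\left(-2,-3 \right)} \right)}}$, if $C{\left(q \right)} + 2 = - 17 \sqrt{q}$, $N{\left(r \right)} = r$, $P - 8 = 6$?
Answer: $\frac{\sqrt{29191 - 1700 \sqrt{2}}}{5} \approx 32.733$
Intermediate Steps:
$P = 14$ ($P = 8 + 6 = 14$)
$V{\left(g \right)} = -3 + \frac{14}{g}$
$H{\left(w,B \right)} = 32$ ($H{\left(w,B \right)} = 4 \cdot 8 = 32$)
$C{\left(q \right)} = -2 - 17 \sqrt{q}$
$\sqrt{\left(-34 + V{\left(5 \right)}\right)^{2} + C{\left(H{\left(-2,-3 \right)} \right)}} = \sqrt{\left(-34 - \left(3 - \frac{14}{5}\right)\right)^{2} - \left(2 + 17 \sqrt{32}\right)} = \sqrt{\left(-34 + \left(-3 + 14 \cdot \frac{1}{5}\right)\right)^{2} - \left(2 + 17 \cdot 4 \sqrt{2}\right)} = \sqrt{\left(-34 + \left(-3 + \frac{14}{5}\right)\right)^{2} - \left(2 + 68 \sqrt{2}\right)} = \sqrt{\left(-34 - \frac{1}{5}\right)^{2} - \left(2 + 68 \sqrt{2}\right)} = \sqrt{\left(- \frac{171}{5}\right)^{2} - \left(2 + 68 \sqrt{2}\right)} = \sqrt{\frac{29241}{25} - \left(2 + 68 \sqrt{2}\right)} = \sqrt{\frac{29191}{25} - 68 \sqrt{2}}$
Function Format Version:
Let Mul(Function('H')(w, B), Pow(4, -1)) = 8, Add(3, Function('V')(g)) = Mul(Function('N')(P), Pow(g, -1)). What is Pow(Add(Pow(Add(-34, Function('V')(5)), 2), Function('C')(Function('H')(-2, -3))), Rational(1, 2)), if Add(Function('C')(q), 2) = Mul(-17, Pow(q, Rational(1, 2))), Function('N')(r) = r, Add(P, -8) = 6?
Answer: Mul(Rational(1, 5), Pow(Add(29191, Mul(-1700, Pow(2, Rational(1, 2)))), Rational(1, 2))) ≈ 32.733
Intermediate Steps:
P = 14 (P = Add(8, 6) = 14)
Function('V')(g) = Add(-3, Mul(14, Pow(g, -1)))
Function('H')(w, B) = 32 (Function('H')(w, B) = Mul(4, 8) = 32)
Function('C')(q) = Add(-2, Mul(-17, Pow(q, Rational(1, 2))))
Pow(Add(Pow(Add(-34, Function('V')(5)), 2), Function('C')(Function('H')(-2, -3))), Rational(1, 2)) = Pow(Add(Pow(Add(-34, Add(-3, Mul(14, Pow(5, -1)))), 2), Add(-2, Mul(-17, Pow(32, Rational(1, 2))))), Rational(1, 2)) = Pow(Add(Pow(Add(-34, Add(-3, Mul(14, Rational(1, 5)))), 2), Add(-2, Mul(-17, Mul(4, Pow(2, Rational(1, 2)))))), Rational(1, 2)) = Pow(Add(Pow(Add(-34, Add(-3, Rational(14, 5))), 2), Add(-2, Mul(-68, Pow(2, Rational(1, 2))))), Rational(1, 2)) = Pow(Add(Pow(Add(-34, Rational(-1, 5)), 2), Add(-2, Mul(-68, Pow(2, Rational(1, 2))))), Rational(1, 2)) = Pow(Add(Pow(Rational(-171, 5), 2), Add(-2, Mul(-68, Pow(2, Rational(1, 2))))), Rational(1, 2)) = Pow(Add(Rational(29241, 25), Add(-2, Mul(-68, Pow(2, Rational(1, 2))))), Rational(1, 2)) = Pow(Add(Rational(29191, 25), Mul(-68, Pow(2, Rational(1, 2)))), Rational(1, 2))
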